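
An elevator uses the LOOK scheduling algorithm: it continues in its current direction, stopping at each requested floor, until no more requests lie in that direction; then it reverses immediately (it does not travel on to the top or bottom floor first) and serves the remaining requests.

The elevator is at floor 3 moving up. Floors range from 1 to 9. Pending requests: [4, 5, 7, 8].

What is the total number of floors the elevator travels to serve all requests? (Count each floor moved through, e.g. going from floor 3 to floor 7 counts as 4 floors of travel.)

Start at floor 3 moving up, LOOK stop order: [4, 5, 7, 8]
  3 → 4: |4-3| = 1, total = 1
  4 → 5: |5-4| = 1, total = 2
  5 → 7: |7-5| = 2, total = 4
  7 → 8: |8-7| = 1, total = 5

Answer: 5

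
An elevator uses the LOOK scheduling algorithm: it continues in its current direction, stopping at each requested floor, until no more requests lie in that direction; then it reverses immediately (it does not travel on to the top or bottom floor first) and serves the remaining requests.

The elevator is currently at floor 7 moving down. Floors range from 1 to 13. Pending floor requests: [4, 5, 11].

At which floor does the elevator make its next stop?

Current floor: 7, direction: down
Requests above: [11]
Requests below: [4, 5]
Moving down and requests lie below → nearest below is max([4, 5]) = 5

Answer: 5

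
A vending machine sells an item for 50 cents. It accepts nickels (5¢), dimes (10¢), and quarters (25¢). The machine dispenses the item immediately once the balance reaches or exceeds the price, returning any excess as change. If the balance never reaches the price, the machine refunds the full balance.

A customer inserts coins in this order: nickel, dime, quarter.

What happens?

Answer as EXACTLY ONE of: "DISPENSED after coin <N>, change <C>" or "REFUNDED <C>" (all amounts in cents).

Price: 50¢
Coin 1 (nickel, 5¢): balance = 5¢
Coin 2 (dime, 10¢): balance = 15¢
Coin 3 (quarter, 25¢): balance = 40¢
All coins inserted, balance 40¢ < price 50¢ → REFUND 40¢

Answer: REFUNDED 40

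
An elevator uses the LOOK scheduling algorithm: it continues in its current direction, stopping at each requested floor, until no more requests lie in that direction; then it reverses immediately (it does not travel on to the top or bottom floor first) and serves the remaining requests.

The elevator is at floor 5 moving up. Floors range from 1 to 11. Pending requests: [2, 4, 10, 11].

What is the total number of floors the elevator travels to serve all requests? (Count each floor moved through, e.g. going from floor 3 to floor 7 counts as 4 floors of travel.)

Answer: 15

Derivation:
Start at floor 5 moving up, LOOK stop order: [10, 11, 4, 2]
  5 → 10: |10-5| = 5, total = 5
  10 → 11: |11-10| = 1, total = 6
  11 → 4: |4-11| = 7, total = 13
  4 → 2: |2-4| = 2, total = 15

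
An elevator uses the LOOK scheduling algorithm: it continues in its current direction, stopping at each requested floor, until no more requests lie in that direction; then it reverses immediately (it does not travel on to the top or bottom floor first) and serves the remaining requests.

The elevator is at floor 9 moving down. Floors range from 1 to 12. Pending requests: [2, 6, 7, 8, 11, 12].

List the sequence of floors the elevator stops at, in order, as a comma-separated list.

Answer: 8, 7, 6, 2, 11, 12

Derivation:
Current: 9, moving DOWN
Serve below first (descending): [8, 7, 6, 2]
Then reverse, serve above (ascending): [11, 12]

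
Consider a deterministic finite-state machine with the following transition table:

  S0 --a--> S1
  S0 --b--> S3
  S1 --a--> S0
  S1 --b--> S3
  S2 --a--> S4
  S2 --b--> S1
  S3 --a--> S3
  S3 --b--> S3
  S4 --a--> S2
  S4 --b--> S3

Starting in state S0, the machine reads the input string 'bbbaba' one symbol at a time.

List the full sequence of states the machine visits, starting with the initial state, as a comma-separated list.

Answer: S0, S3, S3, S3, S3, S3, S3

Derivation:
Start: S0
  read 'b': S0 --b--> S3
  read 'b': S3 --b--> S3
  read 'b': S3 --b--> S3
  read 'a': S3 --a--> S3
  read 'b': S3 --b--> S3
  read 'a': S3 --a--> S3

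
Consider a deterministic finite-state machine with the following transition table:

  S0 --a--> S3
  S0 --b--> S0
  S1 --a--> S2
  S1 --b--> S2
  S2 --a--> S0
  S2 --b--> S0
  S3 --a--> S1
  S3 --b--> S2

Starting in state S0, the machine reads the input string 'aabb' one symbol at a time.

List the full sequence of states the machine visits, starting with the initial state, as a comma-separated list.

Start: S0
  read 'a': S0 --a--> S3
  read 'a': S3 --a--> S1
  read 'b': S1 --b--> S2
  read 'b': S2 --b--> S0

Answer: S0, S3, S1, S2, S0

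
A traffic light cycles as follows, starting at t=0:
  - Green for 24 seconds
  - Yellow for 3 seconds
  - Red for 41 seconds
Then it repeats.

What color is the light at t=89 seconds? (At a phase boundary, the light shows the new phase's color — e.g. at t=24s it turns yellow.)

Cycle length = 24 + 3 + 41 = 68s
t = 89, phase_t = 89 mod 68 = 21
21 < 24 (green end) → GREEN

Answer: green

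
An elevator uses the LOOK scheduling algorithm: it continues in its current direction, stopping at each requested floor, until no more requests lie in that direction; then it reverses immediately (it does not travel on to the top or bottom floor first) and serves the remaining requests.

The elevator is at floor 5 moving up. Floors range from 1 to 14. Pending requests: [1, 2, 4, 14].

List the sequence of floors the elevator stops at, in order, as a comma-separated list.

Current: 5, moving UP
Serve above first (ascending): [14]
Then reverse, serve below (descending): [4, 2, 1]

Answer: 14, 4, 2, 1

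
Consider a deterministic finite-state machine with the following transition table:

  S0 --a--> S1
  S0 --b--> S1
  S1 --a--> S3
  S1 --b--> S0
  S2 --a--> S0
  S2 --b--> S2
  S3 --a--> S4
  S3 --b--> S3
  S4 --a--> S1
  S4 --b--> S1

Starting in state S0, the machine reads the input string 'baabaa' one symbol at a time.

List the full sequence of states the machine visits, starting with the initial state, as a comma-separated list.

Answer: S0, S1, S3, S4, S1, S3, S4

Derivation:
Start: S0
  read 'b': S0 --b--> S1
  read 'a': S1 --a--> S3
  read 'a': S3 --a--> S4
  read 'b': S4 --b--> S1
  read 'a': S1 --a--> S3
  read 'a': S3 --a--> S4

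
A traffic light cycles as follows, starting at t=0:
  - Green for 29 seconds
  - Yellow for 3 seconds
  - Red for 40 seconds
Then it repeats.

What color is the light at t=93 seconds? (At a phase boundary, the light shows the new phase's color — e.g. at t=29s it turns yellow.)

Answer: green

Derivation:
Cycle length = 29 + 3 + 40 = 72s
t = 93, phase_t = 93 mod 72 = 21
21 < 29 (green end) → GREEN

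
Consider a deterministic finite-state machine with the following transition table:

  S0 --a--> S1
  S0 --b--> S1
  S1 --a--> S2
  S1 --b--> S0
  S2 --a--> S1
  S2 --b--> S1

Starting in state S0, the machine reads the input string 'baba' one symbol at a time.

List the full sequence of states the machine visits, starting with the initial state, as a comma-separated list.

Start: S0
  read 'b': S0 --b--> S1
  read 'a': S1 --a--> S2
  read 'b': S2 --b--> S1
  read 'a': S1 --a--> S2

Answer: S0, S1, S2, S1, S2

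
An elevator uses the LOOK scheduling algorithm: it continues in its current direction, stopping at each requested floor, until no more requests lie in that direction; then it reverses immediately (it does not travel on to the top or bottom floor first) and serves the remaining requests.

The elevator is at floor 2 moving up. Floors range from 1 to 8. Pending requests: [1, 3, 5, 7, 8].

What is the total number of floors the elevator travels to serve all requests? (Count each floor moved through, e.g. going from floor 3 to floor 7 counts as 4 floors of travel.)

Answer: 13

Derivation:
Start at floor 2 moving up, LOOK stop order: [3, 5, 7, 8, 1]
  2 → 3: |3-2| = 1, total = 1
  3 → 5: |5-3| = 2, total = 3
  5 → 7: |7-5| = 2, total = 5
  7 → 8: |8-7| = 1, total = 6
  8 → 1: |1-8| = 7, total = 13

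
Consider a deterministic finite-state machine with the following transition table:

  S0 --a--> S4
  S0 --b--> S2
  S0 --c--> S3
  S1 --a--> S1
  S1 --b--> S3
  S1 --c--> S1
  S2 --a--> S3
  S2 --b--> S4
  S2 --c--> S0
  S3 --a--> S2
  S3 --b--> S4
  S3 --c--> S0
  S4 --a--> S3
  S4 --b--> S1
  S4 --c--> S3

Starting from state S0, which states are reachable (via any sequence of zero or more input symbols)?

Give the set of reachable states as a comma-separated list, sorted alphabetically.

BFS from S0:
  visit S0: S0--a-->S4 (new), S0--b-->S2 (new), S0--c-->S3 (new)
  visit S4: S4--a-->S3 (seen), S4--b-->S1 (new), S4--c-->S3 (seen)
  visit S2: S2--a-->S3 (seen), S2--b-->S4 (seen), S2--c-->S0 (seen)
  visit S3: S3--a-->S2 (seen), S3--b-->S4 (seen), S3--c-->S0 (seen)
  visit S1: S1--a-->S1 (seen), S1--b-->S3 (seen), S1--c-->S1 (seen)

Answer: S0, S1, S2, S3, S4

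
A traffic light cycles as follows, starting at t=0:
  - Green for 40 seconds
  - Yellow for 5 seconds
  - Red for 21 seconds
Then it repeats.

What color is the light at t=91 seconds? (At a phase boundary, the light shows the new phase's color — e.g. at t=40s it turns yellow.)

Answer: green

Derivation:
Cycle length = 40 + 5 + 21 = 66s
t = 91, phase_t = 91 mod 66 = 25
25 < 40 (green end) → GREEN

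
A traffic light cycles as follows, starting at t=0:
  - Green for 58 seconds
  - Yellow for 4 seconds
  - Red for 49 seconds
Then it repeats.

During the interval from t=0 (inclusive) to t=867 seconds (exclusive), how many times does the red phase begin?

Cycle = 58+4+49 = 111s
red phase starts at t = k*111 + 62 for k=0,1,2,...
Need k*111+62 < 867 → k < 7.252
k ∈ {0, ..., 7} → 8 starts

Answer: 8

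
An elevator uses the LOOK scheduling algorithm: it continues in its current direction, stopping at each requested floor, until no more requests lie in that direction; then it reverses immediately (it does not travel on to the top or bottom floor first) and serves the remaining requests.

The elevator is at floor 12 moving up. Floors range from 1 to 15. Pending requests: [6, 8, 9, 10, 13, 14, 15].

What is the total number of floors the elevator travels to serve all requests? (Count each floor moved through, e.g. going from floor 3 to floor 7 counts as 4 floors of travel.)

Start at floor 12 moving up, LOOK stop order: [13, 14, 15, 10, 9, 8, 6]
  12 → 13: |13-12| = 1, total = 1
  13 → 14: |14-13| = 1, total = 2
  14 → 15: |15-14| = 1, total = 3
  15 → 10: |10-15| = 5, total = 8
  10 → 9: |9-10| = 1, total = 9
  9 → 8: |8-9| = 1, total = 10
  8 → 6: |6-8| = 2, total = 12

Answer: 12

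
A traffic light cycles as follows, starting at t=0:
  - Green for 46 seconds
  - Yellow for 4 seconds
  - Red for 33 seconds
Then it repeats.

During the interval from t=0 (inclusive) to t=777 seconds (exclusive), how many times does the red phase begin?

Answer: 9

Derivation:
Cycle = 46+4+33 = 83s
red phase starts at t = k*83 + 50 for k=0,1,2,...
Need k*83+50 < 777 → k < 8.759
k ∈ {0, ..., 8} → 9 starts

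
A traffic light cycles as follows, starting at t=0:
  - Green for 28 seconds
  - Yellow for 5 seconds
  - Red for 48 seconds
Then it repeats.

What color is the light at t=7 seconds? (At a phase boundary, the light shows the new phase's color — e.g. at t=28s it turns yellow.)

Cycle length = 28 + 5 + 48 = 81s
t = 7, phase_t = 7 mod 81 = 7
7 < 28 (green end) → GREEN

Answer: green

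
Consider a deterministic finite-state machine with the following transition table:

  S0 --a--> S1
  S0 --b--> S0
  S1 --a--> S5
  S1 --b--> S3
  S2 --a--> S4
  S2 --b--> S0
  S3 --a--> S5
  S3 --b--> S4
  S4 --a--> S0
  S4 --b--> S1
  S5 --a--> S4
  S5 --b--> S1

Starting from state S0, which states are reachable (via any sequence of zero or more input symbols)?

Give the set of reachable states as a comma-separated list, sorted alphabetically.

BFS from S0:
  visit S0: S0--a-->S1 (new), S0--b-->S0 (seen)
  visit S1: S1--a-->S5 (new), S1--b-->S3 (new)
  visit S5: S5--a-->S4 (new), S5--b-->S1 (seen)
  visit S3: S3--a-->S5 (seen), S3--b-->S4 (seen)
  visit S4: S4--a-->S0 (seen), S4--b-->S1 (seen)

Answer: S0, S1, S3, S4, S5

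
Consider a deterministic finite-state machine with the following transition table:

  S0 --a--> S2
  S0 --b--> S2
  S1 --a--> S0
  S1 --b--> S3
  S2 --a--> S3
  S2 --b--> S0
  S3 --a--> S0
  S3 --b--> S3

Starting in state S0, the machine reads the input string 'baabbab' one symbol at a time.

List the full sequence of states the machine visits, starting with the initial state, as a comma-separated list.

Answer: S0, S2, S3, S0, S2, S0, S2, S0

Derivation:
Start: S0
  read 'b': S0 --b--> S2
  read 'a': S2 --a--> S3
  read 'a': S3 --a--> S0
  read 'b': S0 --b--> S2
  read 'b': S2 --b--> S0
  read 'a': S0 --a--> S2
  read 'b': S2 --b--> S0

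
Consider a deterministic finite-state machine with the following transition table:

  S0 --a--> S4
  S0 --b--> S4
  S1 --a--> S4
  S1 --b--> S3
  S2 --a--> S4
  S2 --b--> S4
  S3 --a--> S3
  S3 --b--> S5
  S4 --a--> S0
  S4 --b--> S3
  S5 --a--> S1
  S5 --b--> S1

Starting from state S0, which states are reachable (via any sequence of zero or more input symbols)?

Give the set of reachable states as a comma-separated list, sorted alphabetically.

BFS from S0:
  visit S0: S0--a-->S4 (new), S0--b-->S4 (seen)
  visit S4: S4--a-->S0 (seen), S4--b-->S3 (new)
  visit S3: S3--a-->S3 (seen), S3--b-->S5 (new)
  visit S5: S5--a-->S1 (new), S5--b-->S1 (seen)
  visit S1: S1--a-->S4 (seen), S1--b-->S3 (seen)

Answer: S0, S1, S3, S4, S5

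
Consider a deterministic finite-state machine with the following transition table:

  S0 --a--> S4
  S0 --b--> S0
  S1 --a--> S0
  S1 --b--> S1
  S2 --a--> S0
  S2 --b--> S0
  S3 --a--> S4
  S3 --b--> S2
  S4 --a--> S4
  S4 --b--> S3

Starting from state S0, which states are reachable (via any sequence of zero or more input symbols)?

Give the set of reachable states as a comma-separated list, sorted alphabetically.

Answer: S0, S2, S3, S4

Derivation:
BFS from S0:
  visit S0: S0--a-->S4 (new), S0--b-->S0 (seen)
  visit S4: S4--a-->S4 (seen), S4--b-->S3 (new)
  visit S3: S3--a-->S4 (seen), S3--b-->S2 (new)
  visit S2: S2--a-->S0 (seen), S2--b-->S0 (seen)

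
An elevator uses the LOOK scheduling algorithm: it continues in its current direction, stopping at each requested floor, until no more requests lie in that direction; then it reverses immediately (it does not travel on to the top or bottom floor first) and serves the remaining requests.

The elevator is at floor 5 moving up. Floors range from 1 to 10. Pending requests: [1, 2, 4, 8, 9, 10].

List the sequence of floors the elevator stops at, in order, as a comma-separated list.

Current: 5, moving UP
Serve above first (ascending): [8, 9, 10]
Then reverse, serve below (descending): [4, 2, 1]

Answer: 8, 9, 10, 4, 2, 1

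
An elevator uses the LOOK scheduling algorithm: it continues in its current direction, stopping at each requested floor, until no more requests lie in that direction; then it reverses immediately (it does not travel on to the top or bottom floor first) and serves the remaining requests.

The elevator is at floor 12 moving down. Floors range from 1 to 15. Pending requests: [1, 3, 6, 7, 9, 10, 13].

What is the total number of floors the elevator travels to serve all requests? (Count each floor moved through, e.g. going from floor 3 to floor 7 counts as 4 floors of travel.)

Answer: 23

Derivation:
Start at floor 12 moving down, LOOK stop order: [10, 9, 7, 6, 3, 1, 13]
  12 → 10: |10-12| = 2, total = 2
  10 → 9: |9-10| = 1, total = 3
  9 → 7: |7-9| = 2, total = 5
  7 → 6: |6-7| = 1, total = 6
  6 → 3: |3-6| = 3, total = 9
  3 → 1: |1-3| = 2, total = 11
  1 → 13: |13-1| = 12, total = 23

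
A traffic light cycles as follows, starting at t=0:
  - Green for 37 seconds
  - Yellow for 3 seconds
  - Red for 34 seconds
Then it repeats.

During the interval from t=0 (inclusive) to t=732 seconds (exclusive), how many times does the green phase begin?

Answer: 10

Derivation:
Cycle = 37+3+34 = 74s
green phase starts at t = k*74 + 0 for k=0,1,2,...
Need k*74+0 < 732 → k < 9.892
k ∈ {0, ..., 9} → 10 starts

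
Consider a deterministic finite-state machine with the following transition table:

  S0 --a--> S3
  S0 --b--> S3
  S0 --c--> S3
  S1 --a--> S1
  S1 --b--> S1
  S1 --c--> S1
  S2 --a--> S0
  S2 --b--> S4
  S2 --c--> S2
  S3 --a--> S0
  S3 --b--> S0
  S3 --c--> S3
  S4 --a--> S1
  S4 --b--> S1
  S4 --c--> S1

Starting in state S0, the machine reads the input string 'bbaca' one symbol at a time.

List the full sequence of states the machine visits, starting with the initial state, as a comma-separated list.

Answer: S0, S3, S0, S3, S3, S0

Derivation:
Start: S0
  read 'b': S0 --b--> S3
  read 'b': S3 --b--> S0
  read 'a': S0 --a--> S3
  read 'c': S3 --c--> S3
  read 'a': S3 --a--> S0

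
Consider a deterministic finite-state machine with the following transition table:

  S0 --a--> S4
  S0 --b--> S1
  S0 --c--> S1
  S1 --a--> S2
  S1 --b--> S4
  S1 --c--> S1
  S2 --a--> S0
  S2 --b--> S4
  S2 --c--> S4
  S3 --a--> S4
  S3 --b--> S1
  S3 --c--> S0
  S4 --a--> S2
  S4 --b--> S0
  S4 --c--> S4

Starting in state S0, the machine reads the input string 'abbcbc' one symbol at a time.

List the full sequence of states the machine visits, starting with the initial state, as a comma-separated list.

Start: S0
  read 'a': S0 --a--> S4
  read 'b': S4 --b--> S0
  read 'b': S0 --b--> S1
  read 'c': S1 --c--> S1
  read 'b': S1 --b--> S4
  read 'c': S4 --c--> S4

Answer: S0, S4, S0, S1, S1, S4, S4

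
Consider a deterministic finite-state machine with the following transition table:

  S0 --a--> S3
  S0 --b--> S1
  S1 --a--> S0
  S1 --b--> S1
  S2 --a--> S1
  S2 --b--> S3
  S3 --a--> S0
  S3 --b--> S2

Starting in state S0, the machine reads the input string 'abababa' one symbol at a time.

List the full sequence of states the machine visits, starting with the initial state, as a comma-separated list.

Answer: S0, S3, S2, S1, S1, S0, S1, S0

Derivation:
Start: S0
  read 'a': S0 --a--> S3
  read 'b': S3 --b--> S2
  read 'a': S2 --a--> S1
  read 'b': S1 --b--> S1
  read 'a': S1 --a--> S0
  read 'b': S0 --b--> S1
  read 'a': S1 --a--> S0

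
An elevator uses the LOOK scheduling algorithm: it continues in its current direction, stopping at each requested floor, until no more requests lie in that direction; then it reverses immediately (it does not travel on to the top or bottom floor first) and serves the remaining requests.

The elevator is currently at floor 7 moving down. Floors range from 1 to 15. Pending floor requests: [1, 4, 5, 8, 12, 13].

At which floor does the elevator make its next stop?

Current floor: 7, direction: down
Requests above: [8, 12, 13]
Requests below: [1, 4, 5]
Moving down and requests lie below → nearest below is max([1, 4, 5]) = 5

Answer: 5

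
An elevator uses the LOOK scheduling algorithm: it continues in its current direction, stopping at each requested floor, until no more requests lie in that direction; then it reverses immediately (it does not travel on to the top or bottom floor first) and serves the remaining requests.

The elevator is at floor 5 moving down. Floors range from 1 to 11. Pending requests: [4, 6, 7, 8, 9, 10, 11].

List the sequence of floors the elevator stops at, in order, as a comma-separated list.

Answer: 4, 6, 7, 8, 9, 10, 11

Derivation:
Current: 5, moving DOWN
Serve below first (descending): [4]
Then reverse, serve above (ascending): [6, 7, 8, 9, 10, 11]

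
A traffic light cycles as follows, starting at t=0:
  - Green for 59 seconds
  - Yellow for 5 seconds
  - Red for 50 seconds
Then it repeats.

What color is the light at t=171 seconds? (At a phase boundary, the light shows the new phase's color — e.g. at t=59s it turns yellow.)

Cycle length = 59 + 5 + 50 = 114s
t = 171, phase_t = 171 mod 114 = 57
57 < 59 (green end) → GREEN

Answer: green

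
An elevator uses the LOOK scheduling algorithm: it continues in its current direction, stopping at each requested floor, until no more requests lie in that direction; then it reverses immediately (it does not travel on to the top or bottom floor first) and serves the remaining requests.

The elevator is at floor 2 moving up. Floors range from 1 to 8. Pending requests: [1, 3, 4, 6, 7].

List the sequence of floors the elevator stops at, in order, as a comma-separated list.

Answer: 3, 4, 6, 7, 1

Derivation:
Current: 2, moving UP
Serve above first (ascending): [3, 4, 6, 7]
Then reverse, serve below (descending): [1]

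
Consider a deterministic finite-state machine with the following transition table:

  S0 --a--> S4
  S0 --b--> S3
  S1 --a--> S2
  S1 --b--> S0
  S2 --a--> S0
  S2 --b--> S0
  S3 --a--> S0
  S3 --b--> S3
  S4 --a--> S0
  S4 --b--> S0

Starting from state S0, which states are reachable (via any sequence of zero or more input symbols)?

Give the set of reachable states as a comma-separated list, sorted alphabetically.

Answer: S0, S3, S4

Derivation:
BFS from S0:
  visit S0: S0--a-->S4 (new), S0--b-->S3 (new)
  visit S4: S4--a-->S0 (seen), S4--b-->S0 (seen)
  visit S3: S3--a-->S0 (seen), S3--b-->S3 (seen)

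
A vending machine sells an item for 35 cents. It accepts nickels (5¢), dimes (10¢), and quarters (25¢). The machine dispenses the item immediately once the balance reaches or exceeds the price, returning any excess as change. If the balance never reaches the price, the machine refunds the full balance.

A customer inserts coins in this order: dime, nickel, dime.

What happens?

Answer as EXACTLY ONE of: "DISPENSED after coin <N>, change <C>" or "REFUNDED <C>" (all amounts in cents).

Answer: REFUNDED 25

Derivation:
Price: 35¢
Coin 1 (dime, 10¢): balance = 10¢
Coin 2 (nickel, 5¢): balance = 15¢
Coin 3 (dime, 10¢): balance = 25¢
All coins inserted, balance 25¢ < price 35¢ → REFUND 25¢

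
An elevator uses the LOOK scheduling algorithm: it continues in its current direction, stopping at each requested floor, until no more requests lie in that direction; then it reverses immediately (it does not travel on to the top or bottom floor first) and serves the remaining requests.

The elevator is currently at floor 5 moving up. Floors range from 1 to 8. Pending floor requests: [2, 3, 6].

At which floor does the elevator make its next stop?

Current floor: 5, direction: up
Requests above: [6]
Requests below: [2, 3]
Moving up and requests lie above → nearest above is min([6]) = 6

Answer: 6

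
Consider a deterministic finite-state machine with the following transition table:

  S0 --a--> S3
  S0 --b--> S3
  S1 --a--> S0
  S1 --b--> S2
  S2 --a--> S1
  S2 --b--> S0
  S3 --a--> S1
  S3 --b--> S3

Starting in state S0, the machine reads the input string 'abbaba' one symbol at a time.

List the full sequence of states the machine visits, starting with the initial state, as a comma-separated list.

Answer: S0, S3, S3, S3, S1, S2, S1

Derivation:
Start: S0
  read 'a': S0 --a--> S3
  read 'b': S3 --b--> S3
  read 'b': S3 --b--> S3
  read 'a': S3 --a--> S1
  read 'b': S1 --b--> S2
  read 'a': S2 --a--> S1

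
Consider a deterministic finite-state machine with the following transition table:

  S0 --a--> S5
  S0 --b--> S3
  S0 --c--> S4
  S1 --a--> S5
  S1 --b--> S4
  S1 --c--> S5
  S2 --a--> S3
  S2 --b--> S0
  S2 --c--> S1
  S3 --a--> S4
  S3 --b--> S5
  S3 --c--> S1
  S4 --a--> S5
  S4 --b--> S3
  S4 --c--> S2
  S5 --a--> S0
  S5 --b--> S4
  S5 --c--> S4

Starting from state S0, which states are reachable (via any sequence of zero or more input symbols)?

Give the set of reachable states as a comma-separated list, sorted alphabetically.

Answer: S0, S1, S2, S3, S4, S5

Derivation:
BFS from S0:
  visit S0: S0--a-->S5 (new), S0--b-->S3 (new), S0--c-->S4 (new)
  visit S5: S5--a-->S0 (seen), S5--b-->S4 (seen), S5--c-->S4 (seen)
  visit S3: S3--a-->S4 (seen), S3--b-->S5 (seen), S3--c-->S1 (new)
  visit S4: S4--a-->S5 (seen), S4--b-->S3 (seen), S4--c-->S2 (new)
  visit S1: S1--a-->S5 (seen), S1--b-->S4 (seen), S1--c-->S5 (seen)
  visit S2: S2--a-->S3 (seen), S2--b-->S0 (seen), S2--c-->S1 (seen)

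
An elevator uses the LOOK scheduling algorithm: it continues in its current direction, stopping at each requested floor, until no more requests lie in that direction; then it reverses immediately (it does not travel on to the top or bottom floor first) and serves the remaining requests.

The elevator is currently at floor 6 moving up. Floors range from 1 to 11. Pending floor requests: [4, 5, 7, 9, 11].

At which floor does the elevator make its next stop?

Answer: 7

Derivation:
Current floor: 6, direction: up
Requests above: [7, 9, 11]
Requests below: [4, 5]
Moving up and requests lie above → nearest above is min([7, 9, 11]) = 7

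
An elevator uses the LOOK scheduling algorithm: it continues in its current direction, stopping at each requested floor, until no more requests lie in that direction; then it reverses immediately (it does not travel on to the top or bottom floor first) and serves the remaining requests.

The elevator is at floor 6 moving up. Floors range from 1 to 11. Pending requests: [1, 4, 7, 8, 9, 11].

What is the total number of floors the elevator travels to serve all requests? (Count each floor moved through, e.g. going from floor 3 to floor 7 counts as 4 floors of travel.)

Start at floor 6 moving up, LOOK stop order: [7, 8, 9, 11, 4, 1]
  6 → 7: |7-6| = 1, total = 1
  7 → 8: |8-7| = 1, total = 2
  8 → 9: |9-8| = 1, total = 3
  9 → 11: |11-9| = 2, total = 5
  11 → 4: |4-11| = 7, total = 12
  4 → 1: |1-4| = 3, total = 15

Answer: 15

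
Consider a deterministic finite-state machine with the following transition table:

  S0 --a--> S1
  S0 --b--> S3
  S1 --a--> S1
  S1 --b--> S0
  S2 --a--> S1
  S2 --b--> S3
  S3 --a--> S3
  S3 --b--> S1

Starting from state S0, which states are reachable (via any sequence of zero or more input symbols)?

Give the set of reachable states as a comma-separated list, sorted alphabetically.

BFS from S0:
  visit S0: S0--a-->S1 (new), S0--b-->S3 (new)
  visit S1: S1--a-->S1 (seen), S1--b-->S0 (seen)
  visit S3: S3--a-->S3 (seen), S3--b-->S1 (seen)

Answer: S0, S1, S3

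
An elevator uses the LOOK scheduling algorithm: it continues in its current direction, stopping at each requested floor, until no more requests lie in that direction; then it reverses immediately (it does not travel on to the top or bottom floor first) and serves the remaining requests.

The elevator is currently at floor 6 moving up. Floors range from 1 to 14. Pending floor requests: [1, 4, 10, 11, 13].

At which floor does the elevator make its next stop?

Answer: 10

Derivation:
Current floor: 6, direction: up
Requests above: [10, 11, 13]
Requests below: [1, 4]
Moving up and requests lie above → nearest above is min([10, 11, 13]) = 10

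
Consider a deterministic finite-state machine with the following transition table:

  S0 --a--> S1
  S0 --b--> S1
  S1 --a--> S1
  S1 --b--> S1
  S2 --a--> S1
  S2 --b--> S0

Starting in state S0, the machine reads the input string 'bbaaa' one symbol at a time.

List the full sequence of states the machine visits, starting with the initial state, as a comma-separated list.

Answer: S0, S1, S1, S1, S1, S1

Derivation:
Start: S0
  read 'b': S0 --b--> S1
  read 'b': S1 --b--> S1
  read 'a': S1 --a--> S1
  read 'a': S1 --a--> S1
  read 'a': S1 --a--> S1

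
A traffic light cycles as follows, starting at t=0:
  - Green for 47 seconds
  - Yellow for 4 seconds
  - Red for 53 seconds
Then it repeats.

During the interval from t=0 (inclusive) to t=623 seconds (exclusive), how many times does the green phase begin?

Cycle = 47+4+53 = 104s
green phase starts at t = k*104 + 0 for k=0,1,2,...
Need k*104+0 < 623 → k < 5.990
k ∈ {0, ..., 5} → 6 starts

Answer: 6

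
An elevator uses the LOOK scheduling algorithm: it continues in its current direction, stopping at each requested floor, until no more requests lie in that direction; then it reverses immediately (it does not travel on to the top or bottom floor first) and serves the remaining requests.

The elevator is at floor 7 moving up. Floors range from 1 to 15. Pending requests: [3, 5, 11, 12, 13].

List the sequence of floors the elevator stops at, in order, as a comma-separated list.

Answer: 11, 12, 13, 5, 3

Derivation:
Current: 7, moving UP
Serve above first (ascending): [11, 12, 13]
Then reverse, serve below (descending): [5, 3]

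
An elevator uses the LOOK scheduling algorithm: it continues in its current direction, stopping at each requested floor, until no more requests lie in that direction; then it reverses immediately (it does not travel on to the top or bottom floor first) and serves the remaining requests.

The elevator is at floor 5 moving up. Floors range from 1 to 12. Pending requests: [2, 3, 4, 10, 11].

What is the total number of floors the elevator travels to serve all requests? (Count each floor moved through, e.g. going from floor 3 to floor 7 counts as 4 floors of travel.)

Start at floor 5 moving up, LOOK stop order: [10, 11, 4, 3, 2]
  5 → 10: |10-5| = 5, total = 5
  10 → 11: |11-10| = 1, total = 6
  11 → 4: |4-11| = 7, total = 13
  4 → 3: |3-4| = 1, total = 14
  3 → 2: |2-3| = 1, total = 15

Answer: 15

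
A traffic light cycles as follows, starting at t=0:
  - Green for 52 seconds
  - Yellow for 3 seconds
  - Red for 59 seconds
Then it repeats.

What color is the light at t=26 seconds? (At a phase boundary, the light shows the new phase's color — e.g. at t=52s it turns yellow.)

Answer: green

Derivation:
Cycle length = 52 + 3 + 59 = 114s
t = 26, phase_t = 26 mod 114 = 26
26 < 52 (green end) → GREEN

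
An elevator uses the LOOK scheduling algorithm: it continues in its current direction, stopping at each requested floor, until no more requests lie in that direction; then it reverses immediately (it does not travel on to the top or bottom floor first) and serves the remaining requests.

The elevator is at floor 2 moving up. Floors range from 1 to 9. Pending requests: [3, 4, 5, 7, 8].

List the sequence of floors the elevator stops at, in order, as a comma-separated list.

Current: 2, moving UP
Serve above first (ascending): [3, 4, 5, 7, 8]
Then reverse, serve below (descending): []

Answer: 3, 4, 5, 7, 8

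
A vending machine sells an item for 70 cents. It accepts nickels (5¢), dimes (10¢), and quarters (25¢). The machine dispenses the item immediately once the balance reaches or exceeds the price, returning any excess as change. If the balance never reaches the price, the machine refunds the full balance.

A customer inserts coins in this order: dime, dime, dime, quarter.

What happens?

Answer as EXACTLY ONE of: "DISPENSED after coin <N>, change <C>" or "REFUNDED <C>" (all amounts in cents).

Answer: REFUNDED 55

Derivation:
Price: 70¢
Coin 1 (dime, 10¢): balance = 10¢
Coin 2 (dime, 10¢): balance = 20¢
Coin 3 (dime, 10¢): balance = 30¢
Coin 4 (quarter, 25¢): balance = 55¢
All coins inserted, balance 55¢ < price 70¢ → REFUND 55¢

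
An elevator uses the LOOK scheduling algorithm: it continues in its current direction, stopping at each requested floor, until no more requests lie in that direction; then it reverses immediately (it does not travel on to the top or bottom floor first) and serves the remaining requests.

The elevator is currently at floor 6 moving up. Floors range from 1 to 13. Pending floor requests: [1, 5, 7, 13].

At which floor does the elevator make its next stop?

Current floor: 6, direction: up
Requests above: [7, 13]
Requests below: [1, 5]
Moving up and requests lie above → nearest above is min([7, 13]) = 7

Answer: 7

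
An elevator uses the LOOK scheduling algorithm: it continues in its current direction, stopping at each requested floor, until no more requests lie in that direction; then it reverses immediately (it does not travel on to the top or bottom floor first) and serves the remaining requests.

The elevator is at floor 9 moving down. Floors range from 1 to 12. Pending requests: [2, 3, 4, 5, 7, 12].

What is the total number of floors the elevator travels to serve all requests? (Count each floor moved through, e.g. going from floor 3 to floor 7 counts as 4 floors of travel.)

Start at floor 9 moving down, LOOK stop order: [7, 5, 4, 3, 2, 12]
  9 → 7: |7-9| = 2, total = 2
  7 → 5: |5-7| = 2, total = 4
  5 → 4: |4-5| = 1, total = 5
  4 → 3: |3-4| = 1, total = 6
  3 → 2: |2-3| = 1, total = 7
  2 → 12: |12-2| = 10, total = 17

Answer: 17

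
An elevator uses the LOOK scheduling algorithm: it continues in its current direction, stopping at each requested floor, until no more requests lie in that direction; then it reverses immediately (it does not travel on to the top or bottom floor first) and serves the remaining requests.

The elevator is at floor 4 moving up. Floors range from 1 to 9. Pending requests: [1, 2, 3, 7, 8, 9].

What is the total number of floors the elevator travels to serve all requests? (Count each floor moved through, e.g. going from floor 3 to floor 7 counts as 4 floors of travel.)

Start at floor 4 moving up, LOOK stop order: [7, 8, 9, 3, 2, 1]
  4 → 7: |7-4| = 3, total = 3
  7 → 8: |8-7| = 1, total = 4
  8 → 9: |9-8| = 1, total = 5
  9 → 3: |3-9| = 6, total = 11
  3 → 2: |2-3| = 1, total = 12
  2 → 1: |1-2| = 1, total = 13

Answer: 13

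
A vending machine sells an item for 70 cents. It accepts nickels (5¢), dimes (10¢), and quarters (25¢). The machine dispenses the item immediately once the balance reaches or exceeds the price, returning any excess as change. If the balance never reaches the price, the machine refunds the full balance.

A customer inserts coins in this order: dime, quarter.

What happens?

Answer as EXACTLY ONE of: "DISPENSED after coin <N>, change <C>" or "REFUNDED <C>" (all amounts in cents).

Answer: REFUNDED 35

Derivation:
Price: 70¢
Coin 1 (dime, 10¢): balance = 10¢
Coin 2 (quarter, 25¢): balance = 35¢
All coins inserted, balance 35¢ < price 70¢ → REFUND 35¢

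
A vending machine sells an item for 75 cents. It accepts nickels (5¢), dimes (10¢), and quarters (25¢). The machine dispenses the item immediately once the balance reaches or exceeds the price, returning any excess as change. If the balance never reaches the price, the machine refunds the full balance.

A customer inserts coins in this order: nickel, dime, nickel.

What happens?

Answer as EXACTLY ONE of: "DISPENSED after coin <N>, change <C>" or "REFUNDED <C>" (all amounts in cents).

Answer: REFUNDED 20

Derivation:
Price: 75¢
Coin 1 (nickel, 5¢): balance = 5¢
Coin 2 (dime, 10¢): balance = 15¢
Coin 3 (nickel, 5¢): balance = 20¢
All coins inserted, balance 20¢ < price 75¢ → REFUND 20¢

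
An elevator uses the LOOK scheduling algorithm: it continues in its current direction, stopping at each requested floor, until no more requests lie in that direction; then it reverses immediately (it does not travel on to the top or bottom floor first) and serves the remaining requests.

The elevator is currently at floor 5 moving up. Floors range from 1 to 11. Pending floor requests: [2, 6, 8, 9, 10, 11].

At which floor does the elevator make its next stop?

Current floor: 5, direction: up
Requests above: [6, 8, 9, 10, 11]
Requests below: [2]
Moving up and requests lie above → nearest above is min([6, 8, 9, 10, 11]) = 6

Answer: 6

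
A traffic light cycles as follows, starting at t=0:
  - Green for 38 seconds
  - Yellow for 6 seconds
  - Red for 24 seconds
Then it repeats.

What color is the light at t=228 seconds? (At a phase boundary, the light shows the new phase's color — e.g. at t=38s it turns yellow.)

Cycle length = 38 + 6 + 24 = 68s
t = 228, phase_t = 228 mod 68 = 24
24 < 38 (green end) → GREEN

Answer: green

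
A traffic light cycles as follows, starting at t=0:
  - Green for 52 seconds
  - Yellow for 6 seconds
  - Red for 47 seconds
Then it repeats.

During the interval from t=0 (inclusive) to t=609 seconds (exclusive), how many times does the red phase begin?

Answer: 6

Derivation:
Cycle = 52+6+47 = 105s
red phase starts at t = k*105 + 58 for k=0,1,2,...
Need k*105+58 < 609 → k < 5.248
k ∈ {0, ..., 5} → 6 starts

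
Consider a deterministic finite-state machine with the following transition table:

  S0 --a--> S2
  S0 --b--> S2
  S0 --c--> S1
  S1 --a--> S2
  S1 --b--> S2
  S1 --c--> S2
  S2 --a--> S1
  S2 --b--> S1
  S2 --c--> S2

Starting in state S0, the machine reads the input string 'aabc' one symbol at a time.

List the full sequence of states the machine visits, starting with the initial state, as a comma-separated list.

Answer: S0, S2, S1, S2, S2

Derivation:
Start: S0
  read 'a': S0 --a--> S2
  read 'a': S2 --a--> S1
  read 'b': S1 --b--> S2
  read 'c': S2 --c--> S2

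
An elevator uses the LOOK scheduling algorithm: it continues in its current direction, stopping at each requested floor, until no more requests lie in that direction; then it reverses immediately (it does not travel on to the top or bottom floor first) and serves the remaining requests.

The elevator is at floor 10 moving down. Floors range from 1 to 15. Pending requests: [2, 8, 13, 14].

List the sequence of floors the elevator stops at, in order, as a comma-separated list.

Current: 10, moving DOWN
Serve below first (descending): [8, 2]
Then reverse, serve above (ascending): [13, 14]

Answer: 8, 2, 13, 14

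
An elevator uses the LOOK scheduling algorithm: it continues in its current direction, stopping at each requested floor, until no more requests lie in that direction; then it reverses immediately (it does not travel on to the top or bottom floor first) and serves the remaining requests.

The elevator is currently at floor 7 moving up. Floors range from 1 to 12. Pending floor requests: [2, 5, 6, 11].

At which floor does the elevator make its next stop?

Current floor: 7, direction: up
Requests above: [11]
Requests below: [2, 5, 6]
Moving up and requests lie above → nearest above is min([11]) = 11

Answer: 11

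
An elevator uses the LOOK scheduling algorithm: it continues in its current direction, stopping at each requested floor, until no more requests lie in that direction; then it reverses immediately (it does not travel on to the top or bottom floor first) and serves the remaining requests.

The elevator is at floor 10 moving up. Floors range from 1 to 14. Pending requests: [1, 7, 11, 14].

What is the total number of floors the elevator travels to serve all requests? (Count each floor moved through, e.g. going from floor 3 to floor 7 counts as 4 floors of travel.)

Start at floor 10 moving up, LOOK stop order: [11, 14, 7, 1]
  10 → 11: |11-10| = 1, total = 1
  11 → 14: |14-11| = 3, total = 4
  14 → 7: |7-14| = 7, total = 11
  7 → 1: |1-7| = 6, total = 17

Answer: 17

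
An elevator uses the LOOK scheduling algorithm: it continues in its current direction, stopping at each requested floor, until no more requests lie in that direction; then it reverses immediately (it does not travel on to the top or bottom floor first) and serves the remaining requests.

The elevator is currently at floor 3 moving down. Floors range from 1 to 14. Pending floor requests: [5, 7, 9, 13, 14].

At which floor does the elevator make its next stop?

Current floor: 3, direction: down
Requests above: [5, 7, 9, 13, 14]
Requests below: []
Moving down but no requests below → reverse; nearest above is min([5, 7, 9, 13, 14]) = 5

Answer: 5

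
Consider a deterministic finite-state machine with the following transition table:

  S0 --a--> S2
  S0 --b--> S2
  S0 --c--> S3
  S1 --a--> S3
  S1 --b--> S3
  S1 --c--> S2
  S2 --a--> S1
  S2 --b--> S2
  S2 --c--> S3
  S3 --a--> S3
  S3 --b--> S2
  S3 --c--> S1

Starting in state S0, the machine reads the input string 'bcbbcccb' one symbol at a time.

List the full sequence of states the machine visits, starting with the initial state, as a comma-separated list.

Answer: S0, S2, S3, S2, S2, S3, S1, S2, S2

Derivation:
Start: S0
  read 'b': S0 --b--> S2
  read 'c': S2 --c--> S3
  read 'b': S3 --b--> S2
  read 'b': S2 --b--> S2
  read 'c': S2 --c--> S3
  read 'c': S3 --c--> S1
  read 'c': S1 --c--> S2
  read 'b': S2 --b--> S2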